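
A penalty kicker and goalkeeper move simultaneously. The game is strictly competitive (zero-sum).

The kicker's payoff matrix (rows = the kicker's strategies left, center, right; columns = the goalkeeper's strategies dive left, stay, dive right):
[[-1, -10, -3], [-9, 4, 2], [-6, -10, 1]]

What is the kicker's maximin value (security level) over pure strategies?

-9

The worst-case payoff for each row is left: -10, center: -9, right: -10.
The best of these is -9.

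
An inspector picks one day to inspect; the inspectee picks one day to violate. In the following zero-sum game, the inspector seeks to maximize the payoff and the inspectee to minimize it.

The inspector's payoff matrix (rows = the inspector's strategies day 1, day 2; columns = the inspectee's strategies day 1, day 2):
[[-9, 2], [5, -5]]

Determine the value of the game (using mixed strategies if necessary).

Row minima are -9 and -5, so the inspector's maximin is -5; column maxima are 5 and 2, so the inspectee's minimax is 2. These differ, so the equilibrium is in mixed strategies.
Let the inspector play day 1 with probability p. The inspectee is indifferent when −9p + 5(1−p) = 2p − 5(1−p), giving p = 10/21.
Let the inspectee play day 1 with probability q. The inspector is indifferent when −9q + 2(1−q) = 5q − 5(1−q), giving q = 1/3.
The value is -9·(1/3) + (2)·(2/3) = -5/3.

-5/3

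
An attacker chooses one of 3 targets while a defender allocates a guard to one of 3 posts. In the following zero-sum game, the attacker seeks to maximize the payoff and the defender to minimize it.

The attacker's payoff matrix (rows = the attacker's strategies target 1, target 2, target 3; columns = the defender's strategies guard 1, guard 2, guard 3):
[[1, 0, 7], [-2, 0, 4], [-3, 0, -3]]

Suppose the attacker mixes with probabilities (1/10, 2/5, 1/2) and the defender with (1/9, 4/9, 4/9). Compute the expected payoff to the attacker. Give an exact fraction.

1/9

Against (1/9, 4/9, 4/9), each row's expected payoff is target 1: 29/9; target 2: 14/9; target 3: -5/3.
Taking the (1/10, 2/5, 1/2)-weighted average: (1/10)·(29/9) + (2/5)·(14/9) + (1/2)·(-5/3) = 1/9.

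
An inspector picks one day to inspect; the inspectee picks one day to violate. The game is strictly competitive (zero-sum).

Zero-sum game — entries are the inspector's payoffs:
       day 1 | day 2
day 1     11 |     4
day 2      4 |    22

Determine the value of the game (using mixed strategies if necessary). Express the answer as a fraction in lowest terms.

Row minima are 4 and 4, so the inspector's maximin is 4; column maxima are 11 and 22, so the inspectee's minimax is 11. These differ, so the equilibrium is in mixed strategies.
Let the inspector play day 1 with probability p. The inspectee is indifferent when 11p + 4(1−p) = 4p + 22(1−p), giving p = 18/25.
Let the inspectee play day 1 with probability q. The inspector is indifferent when 11q + 4(1−q) = 4q + 22(1−q), giving q = 18/25.
The value is 11·(18/25) + (4)·(7/25) = 226/25.

226/25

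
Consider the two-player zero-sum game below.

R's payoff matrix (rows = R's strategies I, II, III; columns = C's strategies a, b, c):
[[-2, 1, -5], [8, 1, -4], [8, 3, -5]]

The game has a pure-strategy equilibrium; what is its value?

Row minima: -5, -4, -5 → R's maximin is -4.
Column maxima: 8, 3, -4 → C's minimax is -4.
They coincide at (II, c), so the value is -4.

-4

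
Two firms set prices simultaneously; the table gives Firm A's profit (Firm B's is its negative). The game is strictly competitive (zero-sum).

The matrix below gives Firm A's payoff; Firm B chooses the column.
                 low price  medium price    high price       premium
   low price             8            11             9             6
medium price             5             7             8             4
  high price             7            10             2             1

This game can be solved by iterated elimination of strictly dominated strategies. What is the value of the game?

6

Row high price is strictly dominated by row low price (8>7, 11>10, 9>2, 6>1); eliminate high price.
Row medium price is strictly dominated by row low price (8>5, 11>7, 9>8, 6>4); eliminate medium price.
Column high price is strictly dominated by low price for Firm B (8<9); eliminate high price.
Column low price is strictly dominated by premium for Firm B (6<8); eliminate low price.
Column medium price is strictly dominated by premium for Firm B (6<11); eliminate medium price.
Only (low price, premium) remains, with payoff 6.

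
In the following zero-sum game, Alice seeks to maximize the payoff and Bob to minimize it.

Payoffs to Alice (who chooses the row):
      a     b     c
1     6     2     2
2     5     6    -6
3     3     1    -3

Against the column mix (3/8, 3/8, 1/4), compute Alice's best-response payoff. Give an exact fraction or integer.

7/2

1: (6)·(3/8) + (2)·(3/8) + (2)·(1/4) = 7/2.
2: (5)·(3/8) + (6)·(3/8) + (-6)·(1/4) = 21/8.
3: (3)·(3/8) + (1)·(3/8) + (-3)·(1/4) = 3/4.
The best pure response is 1 with expected payoff 7/2.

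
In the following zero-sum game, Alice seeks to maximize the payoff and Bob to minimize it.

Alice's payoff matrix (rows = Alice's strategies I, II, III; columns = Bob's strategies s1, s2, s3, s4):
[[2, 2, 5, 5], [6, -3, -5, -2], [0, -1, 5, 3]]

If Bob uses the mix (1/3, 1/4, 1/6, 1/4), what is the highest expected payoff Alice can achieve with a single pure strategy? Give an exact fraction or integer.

I: (2)·(1/3) + (2)·(1/4) + (5)·(1/6) + (5)·(1/4) = 13/4.
II: (6)·(1/3) + (-3)·(1/4) + (-5)·(1/6) + (-2)·(1/4) = -1/12.
III: (0)·(1/3) + (-1)·(1/4) + (5)·(1/6) + (3)·(1/4) = 4/3.
The best pure response is I with expected payoff 13/4.

13/4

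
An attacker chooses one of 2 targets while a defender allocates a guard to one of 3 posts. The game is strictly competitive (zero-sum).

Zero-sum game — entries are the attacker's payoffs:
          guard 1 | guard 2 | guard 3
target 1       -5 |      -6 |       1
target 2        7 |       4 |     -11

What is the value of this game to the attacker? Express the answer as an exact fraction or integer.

Column guard 1 is strictly dominated by guard 2 for the defender (it gives the attacker more in every row).
The remaining 2×2 game on (target 1, target 2) × (guard 2, guard 3) has no saddle point. Let the attacker play target 1 with probability p; indifference gives −6p + 4(1−p) = p − 11(1−p), so p = 15/22.
Similarly the defender's optimal q on guard 2 is 6/11, and the value is -6·(6/11) + (1)·(5/11) = -31/11.

-31/11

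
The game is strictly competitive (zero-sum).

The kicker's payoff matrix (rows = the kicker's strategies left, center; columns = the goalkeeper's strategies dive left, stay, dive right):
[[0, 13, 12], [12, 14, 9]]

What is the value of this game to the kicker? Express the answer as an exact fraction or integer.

48/5

Column stay is strictly dominated by dive right for the goalkeeper (it gives the kicker more in every row).
The remaining 2×2 game on (left, center) × (dive left, dive right) has no saddle point. Let the kicker play left with probability p; indifference gives 12(1−p) = 12p + 9(1−p), so p = 1/5.
Similarly the goalkeeper's optimal q on dive left is 1/5, and the value is 0·(1/5) + (12)·(4/5) = 48/5.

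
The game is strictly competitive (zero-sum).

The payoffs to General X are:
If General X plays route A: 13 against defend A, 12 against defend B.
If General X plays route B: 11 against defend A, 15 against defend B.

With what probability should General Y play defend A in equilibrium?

3/5

Row minima are 12 and 11, so General X's maximin is 12; column maxima are 13 and 15, so General Y's minimax is 13. These differ, so the equilibrium is in mixed strategies.
Let General Y play defend A with probability q. General X is indifferent when 13q + 12(1−q) = 11q + 15(1−q), giving q = 3/5.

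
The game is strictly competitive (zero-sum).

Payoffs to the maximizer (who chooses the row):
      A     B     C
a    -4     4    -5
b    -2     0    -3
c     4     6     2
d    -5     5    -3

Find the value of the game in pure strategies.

2

Row minima: -5, -3, 2, -5 → the maximizer's maximin is 2.
Column maxima: 4, 6, 2 → the minimizer's minimax is 2.
They coincide at (c, C), so the value is 2.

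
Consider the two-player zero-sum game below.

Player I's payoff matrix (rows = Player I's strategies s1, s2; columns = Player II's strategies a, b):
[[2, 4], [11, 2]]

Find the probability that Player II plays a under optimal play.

Row minima are 2 and 2, so Player I's maximin is 2; column maxima are 11 and 4, so Player II's minimax is 4. These differ, so the equilibrium is in mixed strategies.
Let Player II play a with probability q. Player I is indifferent when 2q + 4(1−q) = 11q + 2(1−q), giving q = 2/11.

2/11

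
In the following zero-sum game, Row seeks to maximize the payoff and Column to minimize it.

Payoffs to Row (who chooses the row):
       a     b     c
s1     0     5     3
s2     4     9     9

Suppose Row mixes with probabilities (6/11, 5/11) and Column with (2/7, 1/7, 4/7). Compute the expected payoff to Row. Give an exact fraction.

367/77

Against (2/7, 1/7, 4/7), each row's expected payoff is s1: 17/7; s2: 53/7.
Taking the (6/11, 5/11)-weighted average: (6/11)·(17/7) + (5/11)·(53/7) = 367/77.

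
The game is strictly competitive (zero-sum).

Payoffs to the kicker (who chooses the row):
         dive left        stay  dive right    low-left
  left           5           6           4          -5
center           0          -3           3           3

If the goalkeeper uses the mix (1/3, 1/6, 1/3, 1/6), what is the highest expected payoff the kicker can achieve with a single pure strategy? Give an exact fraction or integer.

left: (5)·(1/3) + (6)·(1/6) + (4)·(1/3) + (-5)·(1/6) = 19/6.
center: (0)·(1/3) + (-3)·(1/6) + (3)·(1/3) + (3)·(1/6) = 1.
The best pure response is left with expected payoff 19/6.

19/6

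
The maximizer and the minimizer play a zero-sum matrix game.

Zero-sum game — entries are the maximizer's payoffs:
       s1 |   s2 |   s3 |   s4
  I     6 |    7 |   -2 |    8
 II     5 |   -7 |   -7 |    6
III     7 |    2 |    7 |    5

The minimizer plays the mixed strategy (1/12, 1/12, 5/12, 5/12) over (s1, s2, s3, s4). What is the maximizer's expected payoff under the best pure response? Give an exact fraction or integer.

23/4

I: (6)·(1/12) + (7)·(1/12) + (-2)·(5/12) + (8)·(5/12) = 43/12.
II: (5)·(1/12) + (-7)·(1/12) + (-7)·(5/12) + (6)·(5/12) = -7/12.
III: (7)·(1/12) + (2)·(1/12) + (7)·(5/12) + (5)·(5/12) = 23/4.
The best pure response is III with expected payoff 23/4.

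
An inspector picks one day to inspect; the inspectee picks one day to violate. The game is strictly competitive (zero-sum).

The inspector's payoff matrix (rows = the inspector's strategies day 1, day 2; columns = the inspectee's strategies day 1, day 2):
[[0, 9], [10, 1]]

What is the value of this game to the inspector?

Row minima are 0 and 1, so the inspector's maximin is 1; column maxima are 10 and 9, so the inspectee's minimax is 9. These differ, so the equilibrium is in mixed strategies.
Let the inspector play day 1 with probability p. The inspectee is indifferent when 10(1−p) = 9p + (1−p), giving p = 1/2.
Let the inspectee play day 1 with probability q. The inspector is indifferent when 9(1−q) = 10q + (1−q), giving q = 4/9.
The value is 0·(4/9) + (9)·(5/9) = 5.

5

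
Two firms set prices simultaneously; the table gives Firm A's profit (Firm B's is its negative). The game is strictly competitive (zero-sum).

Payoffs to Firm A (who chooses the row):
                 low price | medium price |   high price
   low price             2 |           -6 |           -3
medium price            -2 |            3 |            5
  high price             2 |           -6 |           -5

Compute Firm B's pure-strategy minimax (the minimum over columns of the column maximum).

2

The worst case (largest entry) in each column is low price: 2, medium price: 3, high price: 5.
The best (smallest) of these is 2.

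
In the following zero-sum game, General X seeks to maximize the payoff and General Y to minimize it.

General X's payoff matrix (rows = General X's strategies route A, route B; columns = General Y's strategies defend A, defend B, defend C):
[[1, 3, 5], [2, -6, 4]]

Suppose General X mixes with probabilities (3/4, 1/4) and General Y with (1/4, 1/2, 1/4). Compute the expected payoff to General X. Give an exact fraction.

Against (1/4, 1/2, 1/4), each row's expected payoff is route A: 3; route B: -3/2.
Taking the (3/4, 1/4)-weighted average: (3/4)·(3) + (1/4)·(-3/2) = 15/8.

15/8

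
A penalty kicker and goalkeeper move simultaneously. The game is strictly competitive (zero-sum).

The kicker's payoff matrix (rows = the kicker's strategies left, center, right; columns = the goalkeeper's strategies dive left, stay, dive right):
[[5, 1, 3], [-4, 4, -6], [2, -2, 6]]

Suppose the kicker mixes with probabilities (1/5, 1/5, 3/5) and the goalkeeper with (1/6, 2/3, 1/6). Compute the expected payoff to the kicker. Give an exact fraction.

3/5

Against (1/6, 2/3, 1/6), each row's expected payoff is left: 2; center: 1; right: 0.
Taking the (1/5, 1/5, 3/5)-weighted average: (1/5)·(2) + (1/5)·(1) + (3/5)·(0) = 3/5.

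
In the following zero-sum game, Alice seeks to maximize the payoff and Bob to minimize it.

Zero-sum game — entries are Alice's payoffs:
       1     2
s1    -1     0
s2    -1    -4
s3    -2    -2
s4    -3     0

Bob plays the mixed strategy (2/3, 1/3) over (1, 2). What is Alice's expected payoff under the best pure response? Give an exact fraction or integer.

s1: (-1)·(2/3) + (0)·(1/3) = -2/3.
s2: (-1)·(2/3) + (-4)·(1/3) = -2.
s3: (-2)·(2/3) + (-2)·(1/3) = -2.
s4: (-3)·(2/3) + (0)·(1/3) = -2.
The best pure response is s1 with expected payoff -2/3.

-2/3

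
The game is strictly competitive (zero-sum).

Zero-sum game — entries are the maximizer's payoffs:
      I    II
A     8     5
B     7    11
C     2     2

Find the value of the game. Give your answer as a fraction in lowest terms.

Row C is strictly dominated by row A, so the maximizer never plays it.
The remaining 2×2 game on (A, B) × (I, II) has no saddle point. Let the maximizer play A with probability p; indifference gives 8p + 7(1−p) = 5p + 11(1−p), so p = 4/7.
Similarly the minimizer's optimal q on I is 6/7, and the value is 8·(6/7) + (5)·(1/7) = 53/7.

53/7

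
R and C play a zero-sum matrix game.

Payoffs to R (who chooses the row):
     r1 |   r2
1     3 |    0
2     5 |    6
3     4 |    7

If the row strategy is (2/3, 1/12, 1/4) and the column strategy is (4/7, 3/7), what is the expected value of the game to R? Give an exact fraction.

35/12

Against (4/7, 3/7), each row's expected payoff is 1: 12/7; 2: 38/7; 3: 37/7.
Taking the (2/3, 1/12, 1/4)-weighted average: (2/3)·(12/7) + (1/12)·(38/7) + (1/4)·(37/7) = 35/12.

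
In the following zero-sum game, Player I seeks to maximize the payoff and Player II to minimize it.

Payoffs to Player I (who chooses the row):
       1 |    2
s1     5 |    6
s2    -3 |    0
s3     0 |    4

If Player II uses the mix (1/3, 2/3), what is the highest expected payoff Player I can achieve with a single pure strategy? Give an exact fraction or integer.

s1: (5)·(1/3) + (6)·(2/3) = 17/3.
s2: (-3)·(1/3) + (0)·(2/3) = -1.
s3: (0)·(1/3) + (4)·(2/3) = 8/3.
The best pure response is s1 with expected payoff 17/3.

17/3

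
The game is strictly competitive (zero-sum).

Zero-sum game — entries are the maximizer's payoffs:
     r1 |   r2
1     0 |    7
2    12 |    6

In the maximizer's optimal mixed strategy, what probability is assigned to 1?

6/13

Row minima are 0 and 6, so the maximizer's maximin is 6; column maxima are 12 and 7, so the minimizer's minimax is 7. These differ, so the equilibrium is in mixed strategies.
Let the maximizer play 1 with probability p. The minimizer is indifferent when 12(1−p) = 7p + 6(1−p), giving p = 6/13.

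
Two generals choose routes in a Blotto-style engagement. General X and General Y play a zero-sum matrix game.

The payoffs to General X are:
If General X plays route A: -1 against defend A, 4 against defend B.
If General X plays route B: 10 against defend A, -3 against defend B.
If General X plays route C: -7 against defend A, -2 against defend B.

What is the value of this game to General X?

Row route C is strictly dominated by row route A, so General X never plays it.
The remaining 2×2 game on (route A, route B) × (defend A, defend B) has no saddle point. Let General X play route A with probability p; indifference gives −p + 10(1−p) = 4p − 3(1−p), so p = 13/18.
Similarly General Y's optimal q on defend A is 7/18, and the value is -1·(7/18) + (4)·(11/18) = 37/18.

37/18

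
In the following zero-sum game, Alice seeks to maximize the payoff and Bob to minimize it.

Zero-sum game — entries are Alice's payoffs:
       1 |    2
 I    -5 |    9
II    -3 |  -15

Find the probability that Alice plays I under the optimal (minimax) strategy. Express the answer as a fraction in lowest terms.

6/13

Row minima are -5 and -15, so Alice's maximin is -5; column maxima are -3 and 9, so Bob's minimax is -3. These differ, so the equilibrium is in mixed strategies.
Let Alice play I with probability p. Bob is indifferent when −5p − 3(1−p) = 9p − 15(1−p), giving p = 6/13.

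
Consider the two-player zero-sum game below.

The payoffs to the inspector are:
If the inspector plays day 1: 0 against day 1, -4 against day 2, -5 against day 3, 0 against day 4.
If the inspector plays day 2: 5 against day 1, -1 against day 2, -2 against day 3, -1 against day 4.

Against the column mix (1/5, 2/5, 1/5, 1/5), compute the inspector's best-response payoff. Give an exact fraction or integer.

0

day 1: (0)·(1/5) + (-4)·(2/5) + (-5)·(1/5) + (0)·(1/5) = -13/5.
day 2: (5)·(1/5) + (-1)·(2/5) + (-2)·(1/5) + (-1)·(1/5) = 0.
The best pure response is day 2 with expected payoff 0.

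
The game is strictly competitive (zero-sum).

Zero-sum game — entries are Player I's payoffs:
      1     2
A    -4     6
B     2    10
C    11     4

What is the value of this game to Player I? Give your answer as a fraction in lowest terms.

34/5

Row A is strictly dominated by row B, so Player I never plays it.
The remaining 2×2 game on (B, C) × (1, 2) has no saddle point. Let Player I play B with probability p; indifference gives 2p + 11(1−p) = 10p + 4(1−p), so p = 7/15.
Similarly Player II's optimal q on 1 is 2/5, and the value is 2·(2/5) + (10)·(3/5) = 34/5.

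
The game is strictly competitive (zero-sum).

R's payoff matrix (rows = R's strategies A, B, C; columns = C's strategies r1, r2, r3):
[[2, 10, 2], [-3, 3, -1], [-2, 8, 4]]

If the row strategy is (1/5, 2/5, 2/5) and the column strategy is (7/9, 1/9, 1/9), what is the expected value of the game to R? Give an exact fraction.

Against (7/9, 1/9, 1/9), each row's expected payoff is A: 26/9; B: -19/9; C: -2/9.
Taking the (1/5, 2/5, 2/5)-weighted average: (1/5)·(26/9) + (2/5)·(-19/9) + (2/5)·(-2/9) = -16/45.

-16/45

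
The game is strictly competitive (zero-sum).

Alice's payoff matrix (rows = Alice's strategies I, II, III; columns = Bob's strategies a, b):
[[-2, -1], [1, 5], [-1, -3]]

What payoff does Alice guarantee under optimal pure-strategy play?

1

Row minima: -2, 1, -3 → Alice's maximin is 1.
Column maxima: 1, 5 → Bob's minimax is 1.
They coincide at (II, a), so the value is 1.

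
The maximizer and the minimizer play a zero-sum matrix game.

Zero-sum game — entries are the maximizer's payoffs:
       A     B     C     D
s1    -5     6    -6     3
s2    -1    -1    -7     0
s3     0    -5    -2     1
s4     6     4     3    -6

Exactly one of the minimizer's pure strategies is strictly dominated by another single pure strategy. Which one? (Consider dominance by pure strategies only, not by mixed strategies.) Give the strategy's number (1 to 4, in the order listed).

1

The minimizer prefers columns that give the maximizer less. Compare A with C: -6 < -5, -7 < -1, -2 < 0, 3 < 6.
So C strictly dominates A for the minimizer; A is strictly dominated.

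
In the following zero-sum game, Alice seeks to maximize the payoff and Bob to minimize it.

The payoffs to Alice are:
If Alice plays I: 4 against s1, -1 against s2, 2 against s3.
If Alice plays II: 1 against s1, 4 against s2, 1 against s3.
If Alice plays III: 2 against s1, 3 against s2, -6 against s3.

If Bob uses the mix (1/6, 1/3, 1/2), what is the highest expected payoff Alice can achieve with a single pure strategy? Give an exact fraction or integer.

I: (4)·(1/6) + (-1)·(1/3) + (2)·(1/2) = 4/3.
II: (1)·(1/6) + (4)·(1/3) + (1)·(1/2) = 2.
III: (2)·(1/6) + (3)·(1/3) + (-6)·(1/2) = -5/3.
The best pure response is II with expected payoff 2.

2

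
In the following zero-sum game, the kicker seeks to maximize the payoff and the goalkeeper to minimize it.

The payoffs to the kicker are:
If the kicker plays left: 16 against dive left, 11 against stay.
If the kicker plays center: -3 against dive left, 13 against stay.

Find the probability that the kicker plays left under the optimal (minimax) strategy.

Row minima are 11 and -3, so the kicker's maximin is 11; column maxima are 16 and 13, so the goalkeeper's minimax is 13. These differ, so the equilibrium is in mixed strategies.
Let the kicker play left with probability p. The goalkeeper is indifferent when 16p − 3(1−p) = 11p + 13(1−p), giving p = 16/21.

16/21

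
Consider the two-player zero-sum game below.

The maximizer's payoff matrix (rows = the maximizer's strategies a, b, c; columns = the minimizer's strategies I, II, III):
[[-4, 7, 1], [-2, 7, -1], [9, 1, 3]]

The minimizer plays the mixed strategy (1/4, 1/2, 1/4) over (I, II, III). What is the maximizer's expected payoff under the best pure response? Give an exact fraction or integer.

a: (-4)·(1/4) + (7)·(1/2) + (1)·(1/4) = 11/4.
b: (-2)·(1/4) + (7)·(1/2) + (-1)·(1/4) = 11/4.
c: (9)·(1/4) + (1)·(1/2) + (3)·(1/4) = 7/2.
The best pure response is c with expected payoff 7/2.

7/2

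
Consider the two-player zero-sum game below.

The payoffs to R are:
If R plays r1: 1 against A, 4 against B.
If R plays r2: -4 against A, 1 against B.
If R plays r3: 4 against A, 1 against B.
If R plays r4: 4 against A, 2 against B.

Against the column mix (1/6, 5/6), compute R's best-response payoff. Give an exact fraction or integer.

r1: (1)·(1/6) + (4)·(5/6) = 7/2.
r2: (-4)·(1/6) + (1)·(5/6) = 1/6.
r3: (4)·(1/6) + (1)·(5/6) = 3/2.
r4: (4)·(1/6) + (2)·(5/6) = 7/3.
The best pure response is r1 with expected payoff 7/2.

7/2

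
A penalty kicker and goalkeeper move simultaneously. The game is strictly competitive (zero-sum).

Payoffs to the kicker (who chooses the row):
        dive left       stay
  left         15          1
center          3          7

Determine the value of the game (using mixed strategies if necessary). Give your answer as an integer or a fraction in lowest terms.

17/3

Row minima are 1 and 3, so the kicker's maximin is 3; column maxima are 15 and 7, so the goalkeeper's minimax is 7. These differ, so the equilibrium is in mixed strategies.
Let the kicker play left with probability p. The goalkeeper is indifferent when 15p + 3(1−p) = p + 7(1−p), giving p = 2/9.
Let the goalkeeper play dive left with probability q. The kicker is indifferent when 15q + (1−q) = 3q + 7(1−q), giving q = 1/3.
The value is 15·(1/3) + (1)·(2/3) = 17/3.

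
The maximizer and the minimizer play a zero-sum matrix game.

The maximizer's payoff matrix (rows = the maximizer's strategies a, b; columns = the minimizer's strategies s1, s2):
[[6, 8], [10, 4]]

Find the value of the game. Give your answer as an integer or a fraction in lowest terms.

Row minima are 6 and 4, so the maximizer's maximin is 6; column maxima are 10 and 8, so the minimizer's minimax is 8. These differ, so the equilibrium is in mixed strategies.
Let the maximizer play a with probability p. The minimizer is indifferent when 6p + 10(1−p) = 8p + 4(1−p), giving p = 3/4.
Let the minimizer play s1 with probability q. The maximizer is indifferent when 6q + 8(1−q) = 10q + 4(1−q), giving q = 1/2.
The value is 6·(1/2) + (8)·(1/2) = 7.

7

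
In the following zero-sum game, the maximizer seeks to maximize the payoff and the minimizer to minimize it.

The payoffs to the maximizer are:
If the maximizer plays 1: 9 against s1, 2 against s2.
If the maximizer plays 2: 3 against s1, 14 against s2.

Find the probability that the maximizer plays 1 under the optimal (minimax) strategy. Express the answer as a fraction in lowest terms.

Row minima are 2 and 3, so the maximizer's maximin is 3; column maxima are 9 and 14, so the minimizer's minimax is 9. These differ, so the equilibrium is in mixed strategies.
Let the maximizer play 1 with probability p. The minimizer is indifferent when 9p + 3(1−p) = 2p + 14(1−p), giving p = 11/18.

11/18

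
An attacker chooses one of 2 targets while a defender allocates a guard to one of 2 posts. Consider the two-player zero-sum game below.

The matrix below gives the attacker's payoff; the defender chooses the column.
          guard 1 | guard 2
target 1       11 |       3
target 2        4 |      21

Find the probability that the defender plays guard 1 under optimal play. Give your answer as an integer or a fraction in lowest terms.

18/25

Row minima are 3 and 4, so the attacker's maximin is 4; column maxima are 11 and 21, so the defender's minimax is 11. These differ, so the equilibrium is in mixed strategies.
Let the defender play guard 1 with probability q. The attacker is indifferent when 11q + 3(1−q) = 4q + 21(1−q), giving q = 18/25.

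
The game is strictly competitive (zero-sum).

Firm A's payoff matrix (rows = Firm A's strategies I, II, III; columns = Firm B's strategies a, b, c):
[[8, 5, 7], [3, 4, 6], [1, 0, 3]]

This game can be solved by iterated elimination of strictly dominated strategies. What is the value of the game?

Column c is strictly dominated by b for Firm B (5<7, 4<6, 0<3); eliminate c.
Row III is strictly dominated by row I (8>1, 5>0); eliminate III.
Row II is strictly dominated by row I (8>3, 5>4); eliminate II.
Column a is strictly dominated by b for Firm B (5<8); eliminate a.
Only (I, b) remains, with payoff 5.

5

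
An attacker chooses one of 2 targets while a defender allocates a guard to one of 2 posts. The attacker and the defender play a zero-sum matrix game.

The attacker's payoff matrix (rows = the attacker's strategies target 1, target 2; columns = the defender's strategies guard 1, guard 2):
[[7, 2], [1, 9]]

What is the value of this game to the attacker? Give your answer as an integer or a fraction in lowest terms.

61/13

Row minima are 2 and 1, so the attacker's maximin is 2; column maxima are 7 and 9, so the defender's minimax is 7. These differ, so the equilibrium is in mixed strategies.
Let the attacker play target 1 with probability p. The defender is indifferent when 7p + (1−p) = 2p + 9(1−p), giving p = 8/13.
Let the defender play guard 1 with probability q. The attacker is indifferent when 7q + 2(1−q) = q + 9(1−q), giving q = 7/13.
The value is 7·(7/13) + (2)·(6/13) = 61/13.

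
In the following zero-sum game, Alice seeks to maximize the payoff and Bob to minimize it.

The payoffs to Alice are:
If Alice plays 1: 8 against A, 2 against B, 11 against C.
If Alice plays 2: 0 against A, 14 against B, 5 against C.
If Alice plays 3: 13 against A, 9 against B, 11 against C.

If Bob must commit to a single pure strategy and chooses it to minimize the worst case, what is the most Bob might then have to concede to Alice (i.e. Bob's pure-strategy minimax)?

11

The worst case (largest entry) in each column is A: 13, B: 14, C: 11.
The best (smallest) of these is 11.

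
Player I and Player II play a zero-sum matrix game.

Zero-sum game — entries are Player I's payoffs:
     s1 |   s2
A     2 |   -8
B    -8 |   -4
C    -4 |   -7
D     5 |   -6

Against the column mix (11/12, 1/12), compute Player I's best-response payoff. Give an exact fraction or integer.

49/12

A: (2)·(11/12) + (-8)·(1/12) = 7/6.
B: (-8)·(11/12) + (-4)·(1/12) = -23/3.
C: (-4)·(11/12) + (-7)·(1/12) = -17/4.
D: (5)·(11/12) + (-6)·(1/12) = 49/12.
The best pure response is D with expected payoff 49/12.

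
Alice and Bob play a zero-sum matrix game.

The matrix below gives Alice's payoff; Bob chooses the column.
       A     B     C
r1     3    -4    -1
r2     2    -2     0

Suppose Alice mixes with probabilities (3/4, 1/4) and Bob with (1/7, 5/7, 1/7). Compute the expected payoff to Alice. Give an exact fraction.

-31/14

Against (1/7, 5/7, 1/7), each row's expected payoff is r1: -18/7; r2: -8/7.
Taking the (3/4, 1/4)-weighted average: (3/4)·(-18/7) + (1/4)·(-8/7) = -31/14.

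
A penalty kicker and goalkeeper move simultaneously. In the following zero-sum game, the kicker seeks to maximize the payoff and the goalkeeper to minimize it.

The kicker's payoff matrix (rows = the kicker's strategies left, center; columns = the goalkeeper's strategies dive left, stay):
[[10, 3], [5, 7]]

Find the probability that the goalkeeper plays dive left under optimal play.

Row minima are 3 and 5, so the kicker's maximin is 5; column maxima are 10 and 7, so the goalkeeper's minimax is 7. These differ, so the equilibrium is in mixed strategies.
Let the goalkeeper play dive left with probability q. The kicker is indifferent when 10q + 3(1−q) = 5q + 7(1−q), giving q = 4/9.

4/9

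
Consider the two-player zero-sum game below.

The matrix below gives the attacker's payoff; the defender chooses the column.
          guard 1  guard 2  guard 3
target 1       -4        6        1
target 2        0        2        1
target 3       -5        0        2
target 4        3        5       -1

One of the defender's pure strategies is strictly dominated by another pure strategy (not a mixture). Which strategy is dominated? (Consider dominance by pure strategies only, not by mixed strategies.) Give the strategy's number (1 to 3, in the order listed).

The defender prefers columns that give the attacker less. Compare guard 2 with guard 1: -4 < 6, 0 < 2, -5 < 0, 3 < 5.
So guard 1 strictly dominates guard 2 for the defender; guard 2 is strictly dominated.

2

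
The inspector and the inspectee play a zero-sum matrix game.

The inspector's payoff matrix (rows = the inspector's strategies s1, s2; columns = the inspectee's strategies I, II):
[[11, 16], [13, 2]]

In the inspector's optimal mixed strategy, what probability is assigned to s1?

11/16

Row minima are 11 and 2, so the inspector's maximin is 11; column maxima are 13 and 16, so the inspectee's minimax is 13. These differ, so the equilibrium is in mixed strategies.
Let the inspector play s1 with probability p. The inspectee is indifferent when 11p + 13(1−p) = 16p + 2(1−p), giving p = 11/16.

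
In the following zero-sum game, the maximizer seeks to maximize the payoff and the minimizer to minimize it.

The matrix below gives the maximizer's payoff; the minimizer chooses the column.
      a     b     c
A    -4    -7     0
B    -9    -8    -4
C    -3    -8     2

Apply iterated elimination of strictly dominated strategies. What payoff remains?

Column c is strictly dominated by a for the minimizer (-4<0, -9<-4, -3<2); eliminate c.
Row B is strictly dominated by row A (-4>-9, -7>-8); eliminate B.
Column a is strictly dominated by b for the minimizer (-7<-4, -8<-3); eliminate a.
Row C is strictly dominated by row A (-7>-8); eliminate C.
Only (A, b) remains, with payoff -7.

-7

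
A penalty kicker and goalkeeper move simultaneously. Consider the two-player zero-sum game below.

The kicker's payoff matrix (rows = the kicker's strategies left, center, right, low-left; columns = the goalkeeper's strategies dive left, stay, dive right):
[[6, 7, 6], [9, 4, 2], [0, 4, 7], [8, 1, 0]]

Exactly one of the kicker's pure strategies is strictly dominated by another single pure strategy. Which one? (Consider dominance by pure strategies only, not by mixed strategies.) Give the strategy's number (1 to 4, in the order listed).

Compare low-left with center: 9 > 8, 4 > 1, 2 > 0.
So center strictly dominates low-left for the kicker; low-left is strictly dominated.

4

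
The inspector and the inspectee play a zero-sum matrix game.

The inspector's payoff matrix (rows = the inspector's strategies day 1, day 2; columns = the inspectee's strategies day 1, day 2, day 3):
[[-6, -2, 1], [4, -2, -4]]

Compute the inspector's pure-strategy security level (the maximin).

-4

The worst-case payoff for each row is day 1: -6, day 2: -4.
The best of these is -4.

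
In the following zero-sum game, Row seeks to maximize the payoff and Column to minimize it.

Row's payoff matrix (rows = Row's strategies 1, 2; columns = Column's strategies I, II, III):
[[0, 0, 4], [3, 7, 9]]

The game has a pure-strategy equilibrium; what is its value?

Row minima: 0, 3 → Row's maximin is 3.
Column maxima: 3, 7, 9 → Column's minimax is 3.
They coincide at (2, I), so the value is 3.

3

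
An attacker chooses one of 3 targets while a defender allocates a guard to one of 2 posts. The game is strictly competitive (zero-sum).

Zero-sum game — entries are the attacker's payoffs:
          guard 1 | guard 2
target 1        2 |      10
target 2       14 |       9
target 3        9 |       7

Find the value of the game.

122/13

Row target 3 is strictly dominated by row target 2, so the attacker never plays it.
The remaining 2×2 game on (target 1, target 2) × (guard 1, guard 2) has no saddle point. Let the attacker play target 1 with probability p; indifference gives 2p + 14(1−p) = 10p + 9(1−p), so p = 5/13.
Similarly the defender's optimal q on guard 1 is 1/13, and the value is 2·(1/13) + (10)·(12/13) = 122/13.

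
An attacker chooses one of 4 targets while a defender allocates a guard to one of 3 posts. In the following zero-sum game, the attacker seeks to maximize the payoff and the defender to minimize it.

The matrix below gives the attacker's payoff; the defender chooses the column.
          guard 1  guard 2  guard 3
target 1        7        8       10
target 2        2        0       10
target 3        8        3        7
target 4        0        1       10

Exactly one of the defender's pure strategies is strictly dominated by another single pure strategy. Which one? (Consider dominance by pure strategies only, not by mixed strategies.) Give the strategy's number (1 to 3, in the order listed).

3

The defender prefers columns that give the attacker less. Compare guard 3 with guard 2: 8 < 10, 0 < 10, 3 < 7, 1 < 10.
So guard 2 strictly dominates guard 3 for the defender; guard 3 is strictly dominated.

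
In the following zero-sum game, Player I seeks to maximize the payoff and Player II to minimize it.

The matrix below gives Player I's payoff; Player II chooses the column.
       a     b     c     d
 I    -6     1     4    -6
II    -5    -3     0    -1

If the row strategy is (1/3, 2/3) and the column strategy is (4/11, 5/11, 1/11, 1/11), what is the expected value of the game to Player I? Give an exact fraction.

-31/11

Against (4/11, 5/11, 1/11, 1/11), each row's expected payoff is I: -21/11; II: -36/11.
Taking the (1/3, 2/3)-weighted average: (1/3)·(-21/11) + (2/3)·(-36/11) = -31/11.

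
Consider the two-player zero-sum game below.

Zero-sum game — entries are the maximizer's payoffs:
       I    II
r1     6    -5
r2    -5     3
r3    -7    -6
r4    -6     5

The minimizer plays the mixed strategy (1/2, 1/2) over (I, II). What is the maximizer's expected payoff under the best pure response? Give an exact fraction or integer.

r1: (6)·(1/2) + (-5)·(1/2) = 1/2.
r2: (-5)·(1/2) + (3)·(1/2) = -1.
r3: (-7)·(1/2) + (-6)·(1/2) = -13/2.
r4: (-6)·(1/2) + (5)·(1/2) = -1/2.
The best pure response is r1 with expected payoff 1/2.

1/2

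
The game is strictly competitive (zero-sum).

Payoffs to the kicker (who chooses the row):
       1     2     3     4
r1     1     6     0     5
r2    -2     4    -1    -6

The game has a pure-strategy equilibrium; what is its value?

0

Row minima: 0, -6 → the kicker's maximin is 0.
Column maxima: 1, 6, 0, 5 → the goalkeeper's minimax is 0.
They coincide at (r1, 3), so the value is 0.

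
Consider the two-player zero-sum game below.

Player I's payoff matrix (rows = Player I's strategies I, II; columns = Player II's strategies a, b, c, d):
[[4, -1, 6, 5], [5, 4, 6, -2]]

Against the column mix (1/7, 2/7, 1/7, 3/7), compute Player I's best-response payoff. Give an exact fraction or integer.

I: (4)·(1/7) + (-1)·(2/7) + (6)·(1/7) + (5)·(3/7) = 23/7.
II: (5)·(1/7) + (4)·(2/7) + (6)·(1/7) + (-2)·(3/7) = 13/7.
The best pure response is I with expected payoff 23/7.

23/7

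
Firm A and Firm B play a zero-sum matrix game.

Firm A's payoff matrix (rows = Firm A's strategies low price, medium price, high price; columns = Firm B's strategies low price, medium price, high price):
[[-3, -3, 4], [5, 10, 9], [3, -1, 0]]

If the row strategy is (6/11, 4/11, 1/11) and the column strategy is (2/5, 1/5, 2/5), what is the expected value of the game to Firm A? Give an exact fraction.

151/55

Against (2/5, 1/5, 2/5), each row's expected payoff is low price: -1/5; medium price: 38/5; high price: 1.
Taking the (6/11, 4/11, 1/11)-weighted average: (6/11)·(-1/5) + (4/11)·(38/5) + (1/11)·(1) = 151/55.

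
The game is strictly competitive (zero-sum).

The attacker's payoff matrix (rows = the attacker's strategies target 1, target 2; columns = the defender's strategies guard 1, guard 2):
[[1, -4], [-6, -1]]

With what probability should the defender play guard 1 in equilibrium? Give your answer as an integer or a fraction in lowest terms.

3/10

Row minima are -4 and -6, so the attacker's maximin is -4; column maxima are 1 and -1, so the defender's minimax is -1. These differ, so the equilibrium is in mixed strategies.
Let the defender play guard 1 with probability q. The attacker is indifferent when q − 4(1−q) = −6q − (1−q), giving q = 3/10.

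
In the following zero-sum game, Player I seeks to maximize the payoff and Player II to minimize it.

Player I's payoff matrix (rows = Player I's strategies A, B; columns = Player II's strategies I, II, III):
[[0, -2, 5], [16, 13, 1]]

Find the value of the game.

67/19

Column I is strictly dominated by II for Player II (it gives Player I more in every row).
The remaining 2×2 game on (A, B) × (II, III) has no saddle point. Let Player I play A with probability p; indifference gives −2p + 13(1−p) = 5p + (1−p), so p = 12/19.
Similarly Player II's optimal q on II is 4/19, and the value is -2·(4/19) + (5)·(15/19) = 67/19.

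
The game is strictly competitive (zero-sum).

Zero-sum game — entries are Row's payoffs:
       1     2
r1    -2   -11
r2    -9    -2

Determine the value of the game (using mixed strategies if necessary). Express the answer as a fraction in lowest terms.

Row minima are -11 and -9, so Row's maximin is -9; column maxima are -2 and -2, so Column's minimax is -2. These differ, so the equilibrium is in mixed strategies.
Let Row play r1 with probability p. Column is indifferent when −2p − 9(1−p) = −11p − 2(1−p), giving p = 7/16.
Let Column play 1 with probability q. Row is indifferent when −2q − 11(1−q) = −9q − 2(1−q), giving q = 9/16.
The value is -2·(9/16) + (-11)·(7/16) = -95/16.

-95/16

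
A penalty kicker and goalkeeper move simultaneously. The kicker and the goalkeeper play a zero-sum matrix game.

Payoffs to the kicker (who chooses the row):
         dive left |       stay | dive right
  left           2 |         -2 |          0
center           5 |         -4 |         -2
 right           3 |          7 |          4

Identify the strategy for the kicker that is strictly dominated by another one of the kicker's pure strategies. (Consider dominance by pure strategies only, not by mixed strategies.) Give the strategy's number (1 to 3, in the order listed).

Compare left with right: 3 > 2, 7 > -2, 4 > 0.
So right strictly dominates left for the kicker; left is strictly dominated.

1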